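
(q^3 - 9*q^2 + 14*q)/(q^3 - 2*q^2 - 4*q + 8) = q*(q - 7)/(q^2 - 4)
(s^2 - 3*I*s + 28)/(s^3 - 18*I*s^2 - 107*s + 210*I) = (s + 4*I)/(s^2 - 11*I*s - 30)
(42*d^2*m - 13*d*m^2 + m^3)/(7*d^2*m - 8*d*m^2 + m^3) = (6*d - m)/(d - m)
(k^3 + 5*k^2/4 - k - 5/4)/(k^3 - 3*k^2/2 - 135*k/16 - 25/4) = 4*(k^2 - 1)/(4*k^2 - 11*k - 20)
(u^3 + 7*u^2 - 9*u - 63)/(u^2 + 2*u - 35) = (u^2 - 9)/(u - 5)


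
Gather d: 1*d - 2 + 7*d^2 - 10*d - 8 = 7*d^2 - 9*d - 10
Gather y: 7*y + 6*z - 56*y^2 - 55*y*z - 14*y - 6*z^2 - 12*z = -56*y^2 + y*(-55*z - 7) - 6*z^2 - 6*z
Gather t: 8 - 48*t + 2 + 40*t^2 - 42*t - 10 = 40*t^2 - 90*t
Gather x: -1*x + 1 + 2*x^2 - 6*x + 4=2*x^2 - 7*x + 5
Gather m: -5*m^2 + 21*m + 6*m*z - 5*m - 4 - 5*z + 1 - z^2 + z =-5*m^2 + m*(6*z + 16) - z^2 - 4*z - 3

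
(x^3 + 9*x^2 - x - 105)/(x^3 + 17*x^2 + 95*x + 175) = (x - 3)/(x + 5)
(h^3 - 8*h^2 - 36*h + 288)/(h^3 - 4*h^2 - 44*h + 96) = (h - 6)/(h - 2)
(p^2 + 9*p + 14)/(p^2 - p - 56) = (p + 2)/(p - 8)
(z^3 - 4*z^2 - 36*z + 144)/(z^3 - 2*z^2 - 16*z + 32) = (z^2 - 36)/(z^2 + 2*z - 8)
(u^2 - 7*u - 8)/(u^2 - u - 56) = (u + 1)/(u + 7)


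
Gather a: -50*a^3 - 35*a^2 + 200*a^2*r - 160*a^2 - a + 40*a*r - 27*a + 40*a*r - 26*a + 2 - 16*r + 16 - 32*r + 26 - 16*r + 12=-50*a^3 + a^2*(200*r - 195) + a*(80*r - 54) - 64*r + 56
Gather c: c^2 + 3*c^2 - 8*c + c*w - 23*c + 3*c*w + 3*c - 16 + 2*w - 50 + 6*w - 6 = 4*c^2 + c*(4*w - 28) + 8*w - 72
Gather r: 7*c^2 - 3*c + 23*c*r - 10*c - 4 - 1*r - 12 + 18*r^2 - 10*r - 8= 7*c^2 - 13*c + 18*r^2 + r*(23*c - 11) - 24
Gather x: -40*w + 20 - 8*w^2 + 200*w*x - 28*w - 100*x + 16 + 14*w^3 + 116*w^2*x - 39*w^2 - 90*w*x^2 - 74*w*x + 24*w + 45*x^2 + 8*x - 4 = 14*w^3 - 47*w^2 - 44*w + x^2*(45 - 90*w) + x*(116*w^2 + 126*w - 92) + 32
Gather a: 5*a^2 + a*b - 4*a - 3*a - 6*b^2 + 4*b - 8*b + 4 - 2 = 5*a^2 + a*(b - 7) - 6*b^2 - 4*b + 2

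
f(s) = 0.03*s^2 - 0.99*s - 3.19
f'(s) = 0.06*s - 0.99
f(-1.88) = -1.22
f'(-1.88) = -1.10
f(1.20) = -4.33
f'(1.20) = -0.92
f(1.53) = -4.63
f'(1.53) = -0.90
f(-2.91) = -0.06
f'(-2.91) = -1.16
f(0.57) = -3.74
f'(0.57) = -0.96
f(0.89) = -4.05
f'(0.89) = -0.94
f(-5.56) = 3.24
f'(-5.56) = -1.32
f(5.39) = -7.65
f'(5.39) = -0.67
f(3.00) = -5.89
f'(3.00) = -0.81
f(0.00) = -3.19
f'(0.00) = -0.99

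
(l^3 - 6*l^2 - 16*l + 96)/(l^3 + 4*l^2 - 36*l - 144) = (l - 4)/(l + 6)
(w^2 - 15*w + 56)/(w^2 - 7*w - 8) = (w - 7)/(w + 1)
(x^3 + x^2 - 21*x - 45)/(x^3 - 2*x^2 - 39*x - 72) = (x - 5)/(x - 8)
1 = 1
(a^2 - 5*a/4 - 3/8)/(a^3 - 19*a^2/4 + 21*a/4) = (8*a^2 - 10*a - 3)/(2*a*(4*a^2 - 19*a + 21))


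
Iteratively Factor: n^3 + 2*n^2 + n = (n + 1)*(n^2 + n) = n*(n + 1)*(n + 1)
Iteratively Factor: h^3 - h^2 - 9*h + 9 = (h - 1)*(h^2 - 9) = (h - 1)*(h + 3)*(h - 3)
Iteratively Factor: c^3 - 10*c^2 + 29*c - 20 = (c - 1)*(c^2 - 9*c + 20) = (c - 4)*(c - 1)*(c - 5)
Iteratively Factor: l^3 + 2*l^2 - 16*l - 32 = (l + 4)*(l^2 - 2*l - 8) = (l - 4)*(l + 4)*(l + 2)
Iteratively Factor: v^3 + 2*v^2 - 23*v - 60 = (v + 4)*(v^2 - 2*v - 15) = (v - 5)*(v + 4)*(v + 3)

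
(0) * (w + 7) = 0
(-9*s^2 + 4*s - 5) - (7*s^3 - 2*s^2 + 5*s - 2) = -7*s^3 - 7*s^2 - s - 3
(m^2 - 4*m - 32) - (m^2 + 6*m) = -10*m - 32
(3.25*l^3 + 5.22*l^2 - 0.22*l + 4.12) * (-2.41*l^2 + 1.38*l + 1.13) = -7.8325*l^5 - 8.0952*l^4 + 11.4063*l^3 - 4.3342*l^2 + 5.437*l + 4.6556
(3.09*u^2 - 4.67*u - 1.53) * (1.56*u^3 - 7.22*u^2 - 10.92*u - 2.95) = 4.8204*u^5 - 29.595*u^4 - 2.4122*u^3 + 52.9275*u^2 + 30.4841*u + 4.5135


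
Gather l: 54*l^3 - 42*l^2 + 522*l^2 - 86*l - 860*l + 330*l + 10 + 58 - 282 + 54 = 54*l^3 + 480*l^2 - 616*l - 160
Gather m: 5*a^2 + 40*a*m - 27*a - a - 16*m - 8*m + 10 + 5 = 5*a^2 - 28*a + m*(40*a - 24) + 15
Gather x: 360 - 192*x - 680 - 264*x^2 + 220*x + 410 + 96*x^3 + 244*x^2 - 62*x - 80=96*x^3 - 20*x^2 - 34*x + 10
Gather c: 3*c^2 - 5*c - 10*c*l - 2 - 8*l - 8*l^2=3*c^2 + c*(-10*l - 5) - 8*l^2 - 8*l - 2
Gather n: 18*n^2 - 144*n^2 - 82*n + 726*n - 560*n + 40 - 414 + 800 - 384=-126*n^2 + 84*n + 42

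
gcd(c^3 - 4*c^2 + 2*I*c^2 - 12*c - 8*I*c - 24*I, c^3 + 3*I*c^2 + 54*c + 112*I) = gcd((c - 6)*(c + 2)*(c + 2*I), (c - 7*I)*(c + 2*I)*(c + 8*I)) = c + 2*I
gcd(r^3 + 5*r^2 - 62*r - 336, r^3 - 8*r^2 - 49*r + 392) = r^2 - r - 56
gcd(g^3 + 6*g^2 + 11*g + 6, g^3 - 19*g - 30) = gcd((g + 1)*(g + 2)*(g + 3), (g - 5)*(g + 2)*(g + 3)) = g^2 + 5*g + 6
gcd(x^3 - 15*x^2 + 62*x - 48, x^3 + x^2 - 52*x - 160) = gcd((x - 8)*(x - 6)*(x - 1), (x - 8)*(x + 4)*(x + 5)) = x - 8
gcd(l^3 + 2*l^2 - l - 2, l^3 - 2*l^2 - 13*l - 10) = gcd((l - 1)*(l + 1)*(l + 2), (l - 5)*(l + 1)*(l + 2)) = l^2 + 3*l + 2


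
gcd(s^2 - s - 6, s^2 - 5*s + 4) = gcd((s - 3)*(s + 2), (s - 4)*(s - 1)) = 1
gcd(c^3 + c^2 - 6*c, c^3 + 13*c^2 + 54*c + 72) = c + 3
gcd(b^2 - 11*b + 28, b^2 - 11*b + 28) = b^2 - 11*b + 28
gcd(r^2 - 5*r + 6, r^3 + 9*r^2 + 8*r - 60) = r - 2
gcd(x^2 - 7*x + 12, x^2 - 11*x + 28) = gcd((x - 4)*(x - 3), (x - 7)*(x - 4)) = x - 4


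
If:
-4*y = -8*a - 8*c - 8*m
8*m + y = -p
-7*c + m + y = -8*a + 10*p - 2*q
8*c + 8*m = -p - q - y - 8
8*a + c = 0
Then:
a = 16/759 - 103*y/1518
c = 412*y/759 - 128/759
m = 19*y/759 + 112/759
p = -911*y/759 - 896/759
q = -3296*y/759 - 5048/759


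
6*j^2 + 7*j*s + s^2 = (j + s)*(6*j + s)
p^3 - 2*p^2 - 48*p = p*(p - 8)*(p + 6)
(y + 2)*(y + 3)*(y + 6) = y^3 + 11*y^2 + 36*y + 36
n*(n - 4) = n^2 - 4*n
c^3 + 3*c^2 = c^2*(c + 3)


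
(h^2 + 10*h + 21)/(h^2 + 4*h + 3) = (h + 7)/(h + 1)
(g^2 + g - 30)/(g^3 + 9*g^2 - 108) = (g - 5)/(g^2 + 3*g - 18)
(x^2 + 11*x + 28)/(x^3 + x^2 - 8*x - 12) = (x^2 + 11*x + 28)/(x^3 + x^2 - 8*x - 12)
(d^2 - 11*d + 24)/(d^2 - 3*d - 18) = (-d^2 + 11*d - 24)/(-d^2 + 3*d + 18)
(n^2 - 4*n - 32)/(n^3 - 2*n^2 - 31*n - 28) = (n - 8)/(n^2 - 6*n - 7)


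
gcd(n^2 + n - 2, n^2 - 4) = n + 2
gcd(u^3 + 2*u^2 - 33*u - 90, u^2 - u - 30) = u^2 - u - 30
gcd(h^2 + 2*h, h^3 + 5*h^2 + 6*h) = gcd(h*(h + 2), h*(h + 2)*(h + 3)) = h^2 + 2*h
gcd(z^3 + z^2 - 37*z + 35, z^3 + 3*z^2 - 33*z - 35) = z^2 + 2*z - 35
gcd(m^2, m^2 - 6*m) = m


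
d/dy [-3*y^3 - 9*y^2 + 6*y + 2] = -9*y^2 - 18*y + 6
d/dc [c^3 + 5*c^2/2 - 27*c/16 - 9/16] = 3*c^2 + 5*c - 27/16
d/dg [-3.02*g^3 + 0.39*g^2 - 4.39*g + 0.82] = -9.06*g^2 + 0.78*g - 4.39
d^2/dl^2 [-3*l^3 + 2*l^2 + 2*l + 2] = 4 - 18*l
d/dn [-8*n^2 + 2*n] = 2 - 16*n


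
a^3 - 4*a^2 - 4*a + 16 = (a - 4)*(a - 2)*(a + 2)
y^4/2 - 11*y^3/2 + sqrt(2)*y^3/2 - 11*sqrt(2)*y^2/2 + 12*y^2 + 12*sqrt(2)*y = y*(y/2 + sqrt(2)/2)*(y - 8)*(y - 3)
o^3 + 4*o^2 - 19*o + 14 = (o - 2)*(o - 1)*(o + 7)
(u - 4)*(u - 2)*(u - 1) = u^3 - 7*u^2 + 14*u - 8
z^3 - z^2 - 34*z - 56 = (z - 7)*(z + 2)*(z + 4)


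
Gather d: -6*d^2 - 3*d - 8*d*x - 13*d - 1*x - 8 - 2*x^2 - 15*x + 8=-6*d^2 + d*(-8*x - 16) - 2*x^2 - 16*x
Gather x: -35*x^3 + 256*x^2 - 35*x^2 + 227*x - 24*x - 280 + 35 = -35*x^3 + 221*x^2 + 203*x - 245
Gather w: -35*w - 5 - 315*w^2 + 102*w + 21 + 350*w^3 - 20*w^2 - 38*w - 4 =350*w^3 - 335*w^2 + 29*w + 12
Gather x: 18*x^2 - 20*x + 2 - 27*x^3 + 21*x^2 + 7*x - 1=-27*x^3 + 39*x^2 - 13*x + 1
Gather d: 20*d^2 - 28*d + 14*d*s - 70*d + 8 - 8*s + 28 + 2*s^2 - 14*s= 20*d^2 + d*(14*s - 98) + 2*s^2 - 22*s + 36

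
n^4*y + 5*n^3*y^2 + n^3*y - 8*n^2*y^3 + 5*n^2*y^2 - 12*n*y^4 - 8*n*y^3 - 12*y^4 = (n - 2*y)*(n + y)*(n + 6*y)*(n*y + y)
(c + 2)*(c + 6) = c^2 + 8*c + 12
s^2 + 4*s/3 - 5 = (s - 5/3)*(s + 3)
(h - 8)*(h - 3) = h^2 - 11*h + 24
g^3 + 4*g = g*(g - 2*I)*(g + 2*I)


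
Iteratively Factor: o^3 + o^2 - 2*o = (o)*(o^2 + o - 2) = o*(o - 1)*(o + 2)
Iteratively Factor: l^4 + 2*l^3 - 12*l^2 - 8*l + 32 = (l - 2)*(l^3 + 4*l^2 - 4*l - 16) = (l - 2)^2*(l^2 + 6*l + 8) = (l - 2)^2*(l + 2)*(l + 4)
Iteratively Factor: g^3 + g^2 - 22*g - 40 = (g - 5)*(g^2 + 6*g + 8) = (g - 5)*(g + 2)*(g + 4)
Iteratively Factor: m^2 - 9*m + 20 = (m - 4)*(m - 5)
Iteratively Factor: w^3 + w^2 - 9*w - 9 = (w + 3)*(w^2 - 2*w - 3) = (w + 1)*(w + 3)*(w - 3)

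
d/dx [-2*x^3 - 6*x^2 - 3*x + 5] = -6*x^2 - 12*x - 3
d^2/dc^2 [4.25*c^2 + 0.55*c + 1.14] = 8.50000000000000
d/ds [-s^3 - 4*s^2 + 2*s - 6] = -3*s^2 - 8*s + 2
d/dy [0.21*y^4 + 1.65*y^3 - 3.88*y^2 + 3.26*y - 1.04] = 0.84*y^3 + 4.95*y^2 - 7.76*y + 3.26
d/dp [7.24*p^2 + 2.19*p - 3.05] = 14.48*p + 2.19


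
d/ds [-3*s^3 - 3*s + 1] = -9*s^2 - 3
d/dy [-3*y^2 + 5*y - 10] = 5 - 6*y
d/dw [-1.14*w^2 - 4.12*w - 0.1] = -2.28*w - 4.12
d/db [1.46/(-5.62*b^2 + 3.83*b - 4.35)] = (16.4104*b - 5.5918)/(5.62*b^2 - 3.83*b + 4.35)^2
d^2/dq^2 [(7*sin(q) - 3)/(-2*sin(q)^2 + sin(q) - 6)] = (28*sin(q)^5 - 34*sin(q)^4 - 542*sin(q)^3 + 255*sin(q)^2 + 702*sin(q) - 150)/(-sin(q) - cos(2*q) + 7)^3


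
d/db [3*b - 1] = 3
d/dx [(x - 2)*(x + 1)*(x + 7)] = 3*x^2 + 12*x - 9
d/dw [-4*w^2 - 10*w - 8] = -8*w - 10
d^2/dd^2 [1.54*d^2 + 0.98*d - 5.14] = 3.08000000000000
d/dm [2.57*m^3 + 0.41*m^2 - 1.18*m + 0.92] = 7.71*m^2 + 0.82*m - 1.18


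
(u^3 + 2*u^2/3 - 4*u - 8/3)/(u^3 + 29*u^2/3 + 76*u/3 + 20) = (3*u^2 - 4*u - 4)/(3*u^2 + 23*u + 30)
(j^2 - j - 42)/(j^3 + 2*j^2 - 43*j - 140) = (j + 6)/(j^2 + 9*j + 20)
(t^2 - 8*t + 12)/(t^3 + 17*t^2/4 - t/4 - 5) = 4*(t^2 - 8*t + 12)/(4*t^3 + 17*t^2 - t - 20)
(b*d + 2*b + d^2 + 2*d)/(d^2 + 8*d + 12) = (b + d)/(d + 6)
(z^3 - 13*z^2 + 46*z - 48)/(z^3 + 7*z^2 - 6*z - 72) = (z^2 - 10*z + 16)/(z^2 + 10*z + 24)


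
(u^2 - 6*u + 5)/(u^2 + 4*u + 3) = (u^2 - 6*u + 5)/(u^2 + 4*u + 3)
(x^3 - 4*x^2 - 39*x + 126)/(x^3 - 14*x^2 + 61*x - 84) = (x + 6)/(x - 4)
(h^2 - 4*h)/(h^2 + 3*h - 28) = h/(h + 7)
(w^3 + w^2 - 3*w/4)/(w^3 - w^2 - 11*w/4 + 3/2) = w/(w - 2)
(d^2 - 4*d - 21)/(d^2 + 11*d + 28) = (d^2 - 4*d - 21)/(d^2 + 11*d + 28)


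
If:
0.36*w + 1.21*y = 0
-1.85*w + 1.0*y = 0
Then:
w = 0.00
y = 0.00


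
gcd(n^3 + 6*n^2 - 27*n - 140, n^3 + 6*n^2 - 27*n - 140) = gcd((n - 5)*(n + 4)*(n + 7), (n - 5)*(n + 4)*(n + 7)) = n^3 + 6*n^2 - 27*n - 140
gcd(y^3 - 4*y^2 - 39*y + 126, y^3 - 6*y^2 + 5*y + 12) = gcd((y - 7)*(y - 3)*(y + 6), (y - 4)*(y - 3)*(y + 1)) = y - 3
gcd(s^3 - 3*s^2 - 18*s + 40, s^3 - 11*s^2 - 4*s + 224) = s + 4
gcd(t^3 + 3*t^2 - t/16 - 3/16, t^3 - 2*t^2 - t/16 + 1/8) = t^2 - 1/16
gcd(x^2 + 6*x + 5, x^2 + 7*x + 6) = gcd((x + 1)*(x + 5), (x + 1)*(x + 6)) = x + 1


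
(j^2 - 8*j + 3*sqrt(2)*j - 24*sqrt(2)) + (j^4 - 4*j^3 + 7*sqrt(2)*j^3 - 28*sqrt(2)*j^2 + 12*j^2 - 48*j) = j^4 - 4*j^3 + 7*sqrt(2)*j^3 - 28*sqrt(2)*j^2 + 13*j^2 - 56*j + 3*sqrt(2)*j - 24*sqrt(2)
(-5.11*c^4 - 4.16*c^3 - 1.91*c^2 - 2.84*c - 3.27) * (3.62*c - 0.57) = -18.4982*c^5 - 12.1465*c^4 - 4.543*c^3 - 9.1921*c^2 - 10.2186*c + 1.8639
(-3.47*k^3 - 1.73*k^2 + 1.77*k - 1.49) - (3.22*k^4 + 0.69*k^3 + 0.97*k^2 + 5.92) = -3.22*k^4 - 4.16*k^3 - 2.7*k^2 + 1.77*k - 7.41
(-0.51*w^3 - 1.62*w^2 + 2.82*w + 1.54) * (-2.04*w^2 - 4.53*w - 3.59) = 1.0404*w^5 + 5.6151*w^4 + 3.4167*w^3 - 10.1004*w^2 - 17.1*w - 5.5286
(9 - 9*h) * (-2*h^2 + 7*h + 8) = 18*h^3 - 81*h^2 - 9*h + 72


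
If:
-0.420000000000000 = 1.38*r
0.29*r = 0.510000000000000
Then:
No Solution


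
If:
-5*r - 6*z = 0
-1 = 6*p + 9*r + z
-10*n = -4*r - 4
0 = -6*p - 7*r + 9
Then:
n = -106/35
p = 23/2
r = -60/7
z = 50/7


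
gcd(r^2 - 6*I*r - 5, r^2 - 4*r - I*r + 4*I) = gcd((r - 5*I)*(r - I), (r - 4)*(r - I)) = r - I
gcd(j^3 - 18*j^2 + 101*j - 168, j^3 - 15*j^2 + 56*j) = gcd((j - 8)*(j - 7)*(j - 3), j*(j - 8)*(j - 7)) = j^2 - 15*j + 56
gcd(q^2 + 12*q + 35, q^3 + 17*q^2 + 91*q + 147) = q + 7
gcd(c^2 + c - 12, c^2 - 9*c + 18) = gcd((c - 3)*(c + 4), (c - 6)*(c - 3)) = c - 3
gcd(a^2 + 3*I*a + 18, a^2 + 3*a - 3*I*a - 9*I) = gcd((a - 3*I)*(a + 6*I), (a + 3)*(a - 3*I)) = a - 3*I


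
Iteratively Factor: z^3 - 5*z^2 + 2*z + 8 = (z - 2)*(z^2 - 3*z - 4) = (z - 2)*(z + 1)*(z - 4)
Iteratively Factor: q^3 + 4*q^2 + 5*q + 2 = (q + 1)*(q^2 + 3*q + 2) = (q + 1)^2*(q + 2)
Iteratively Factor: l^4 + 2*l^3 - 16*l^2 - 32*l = (l + 4)*(l^3 - 2*l^2 - 8*l) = (l - 4)*(l + 4)*(l^2 + 2*l) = l*(l - 4)*(l + 4)*(l + 2)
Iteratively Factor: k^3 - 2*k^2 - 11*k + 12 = (k - 4)*(k^2 + 2*k - 3) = (k - 4)*(k + 3)*(k - 1)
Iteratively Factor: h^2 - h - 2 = (h + 1)*(h - 2)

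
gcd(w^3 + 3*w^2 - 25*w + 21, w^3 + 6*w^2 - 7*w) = w^2 + 6*w - 7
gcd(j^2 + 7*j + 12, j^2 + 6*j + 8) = j + 4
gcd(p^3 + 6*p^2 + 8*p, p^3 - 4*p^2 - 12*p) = p^2 + 2*p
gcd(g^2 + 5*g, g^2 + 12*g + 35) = g + 5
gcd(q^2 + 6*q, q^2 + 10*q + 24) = q + 6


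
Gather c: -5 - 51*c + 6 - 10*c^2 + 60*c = -10*c^2 + 9*c + 1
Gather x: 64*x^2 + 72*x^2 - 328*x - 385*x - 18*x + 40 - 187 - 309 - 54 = 136*x^2 - 731*x - 510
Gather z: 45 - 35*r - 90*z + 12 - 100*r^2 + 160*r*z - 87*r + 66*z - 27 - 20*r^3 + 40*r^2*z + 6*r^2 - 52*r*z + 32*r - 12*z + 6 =-20*r^3 - 94*r^2 - 90*r + z*(40*r^2 + 108*r - 36) + 36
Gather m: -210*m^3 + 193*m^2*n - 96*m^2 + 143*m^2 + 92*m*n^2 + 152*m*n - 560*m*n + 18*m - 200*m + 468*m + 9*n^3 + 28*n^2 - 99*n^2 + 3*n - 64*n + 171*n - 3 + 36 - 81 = -210*m^3 + m^2*(193*n + 47) + m*(92*n^2 - 408*n + 286) + 9*n^3 - 71*n^2 + 110*n - 48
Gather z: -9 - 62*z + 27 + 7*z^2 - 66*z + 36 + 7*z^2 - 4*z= 14*z^2 - 132*z + 54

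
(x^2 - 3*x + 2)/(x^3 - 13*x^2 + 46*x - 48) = (x - 1)/(x^2 - 11*x + 24)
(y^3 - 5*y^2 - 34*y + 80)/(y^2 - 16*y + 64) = (y^2 + 3*y - 10)/(y - 8)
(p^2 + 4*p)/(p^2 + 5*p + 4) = p/(p + 1)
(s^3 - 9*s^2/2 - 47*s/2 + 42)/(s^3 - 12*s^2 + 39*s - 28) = (s^2 + 5*s/2 - 6)/(s^2 - 5*s + 4)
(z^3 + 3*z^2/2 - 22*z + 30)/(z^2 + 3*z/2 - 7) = (2*z^2 + 7*z - 30)/(2*z + 7)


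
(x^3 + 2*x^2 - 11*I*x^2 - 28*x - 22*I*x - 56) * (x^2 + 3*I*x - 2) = x^5 + 2*x^4 - 8*I*x^4 + 3*x^3 - 16*I*x^3 + 6*x^2 - 62*I*x^2 + 56*x - 124*I*x + 112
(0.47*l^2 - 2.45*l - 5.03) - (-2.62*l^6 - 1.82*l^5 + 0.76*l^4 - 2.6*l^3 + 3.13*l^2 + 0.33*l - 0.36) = 2.62*l^6 + 1.82*l^5 - 0.76*l^4 + 2.6*l^3 - 2.66*l^2 - 2.78*l - 4.67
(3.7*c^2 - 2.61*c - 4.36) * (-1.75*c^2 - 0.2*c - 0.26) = -6.475*c^4 + 3.8275*c^3 + 7.19*c^2 + 1.5506*c + 1.1336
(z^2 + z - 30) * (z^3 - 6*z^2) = z^5 - 5*z^4 - 36*z^3 + 180*z^2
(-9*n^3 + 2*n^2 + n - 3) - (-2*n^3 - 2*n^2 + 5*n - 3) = -7*n^3 + 4*n^2 - 4*n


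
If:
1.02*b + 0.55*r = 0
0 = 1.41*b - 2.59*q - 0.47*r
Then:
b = -0.53921568627451*r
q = -0.475017033840563*r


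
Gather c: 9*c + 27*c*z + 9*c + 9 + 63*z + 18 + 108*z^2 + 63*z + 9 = c*(27*z + 18) + 108*z^2 + 126*z + 36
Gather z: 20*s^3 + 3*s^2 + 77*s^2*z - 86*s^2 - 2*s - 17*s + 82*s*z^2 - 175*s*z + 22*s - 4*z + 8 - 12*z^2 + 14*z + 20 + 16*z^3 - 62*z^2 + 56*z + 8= 20*s^3 - 83*s^2 + 3*s + 16*z^3 + z^2*(82*s - 74) + z*(77*s^2 - 175*s + 66) + 36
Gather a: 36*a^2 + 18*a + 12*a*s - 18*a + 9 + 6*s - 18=36*a^2 + 12*a*s + 6*s - 9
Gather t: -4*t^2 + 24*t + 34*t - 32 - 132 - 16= -4*t^2 + 58*t - 180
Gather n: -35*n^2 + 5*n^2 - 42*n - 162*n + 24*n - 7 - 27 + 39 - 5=-30*n^2 - 180*n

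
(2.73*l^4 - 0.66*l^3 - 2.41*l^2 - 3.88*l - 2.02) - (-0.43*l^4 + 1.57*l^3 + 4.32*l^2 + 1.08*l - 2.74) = 3.16*l^4 - 2.23*l^3 - 6.73*l^2 - 4.96*l + 0.72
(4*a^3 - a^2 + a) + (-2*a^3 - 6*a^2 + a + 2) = 2*a^3 - 7*a^2 + 2*a + 2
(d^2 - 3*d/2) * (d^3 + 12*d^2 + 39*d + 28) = d^5 + 21*d^4/2 + 21*d^3 - 61*d^2/2 - 42*d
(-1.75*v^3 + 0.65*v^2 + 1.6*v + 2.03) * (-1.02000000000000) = 1.785*v^3 - 0.663*v^2 - 1.632*v - 2.0706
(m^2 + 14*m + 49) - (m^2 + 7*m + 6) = 7*m + 43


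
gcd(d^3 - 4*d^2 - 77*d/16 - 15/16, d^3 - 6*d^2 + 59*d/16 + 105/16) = d^2 - 17*d/4 - 15/4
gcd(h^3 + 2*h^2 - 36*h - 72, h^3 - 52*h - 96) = h^2 + 8*h + 12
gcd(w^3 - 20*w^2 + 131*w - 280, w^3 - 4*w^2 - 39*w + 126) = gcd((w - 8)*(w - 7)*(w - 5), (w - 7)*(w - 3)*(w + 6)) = w - 7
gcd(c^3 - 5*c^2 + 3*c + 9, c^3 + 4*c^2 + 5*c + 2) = c + 1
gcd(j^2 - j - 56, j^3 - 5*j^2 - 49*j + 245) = j + 7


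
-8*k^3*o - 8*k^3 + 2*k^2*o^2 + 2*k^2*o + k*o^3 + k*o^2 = (-2*k + o)*(4*k + o)*(k*o + k)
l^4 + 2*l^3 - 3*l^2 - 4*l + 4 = (l - 1)^2*(l + 2)^2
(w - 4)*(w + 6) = w^2 + 2*w - 24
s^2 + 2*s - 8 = (s - 2)*(s + 4)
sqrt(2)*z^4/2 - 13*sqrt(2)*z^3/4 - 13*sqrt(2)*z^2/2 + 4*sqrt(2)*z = z*(z - 8)*(z - 1/2)*(sqrt(2)*z/2 + sqrt(2))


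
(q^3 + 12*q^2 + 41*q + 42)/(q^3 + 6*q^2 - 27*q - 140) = (q^2 + 5*q + 6)/(q^2 - q - 20)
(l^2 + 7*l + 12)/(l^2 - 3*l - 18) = (l + 4)/(l - 6)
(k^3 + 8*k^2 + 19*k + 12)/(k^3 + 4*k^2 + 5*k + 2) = (k^2 + 7*k + 12)/(k^2 + 3*k + 2)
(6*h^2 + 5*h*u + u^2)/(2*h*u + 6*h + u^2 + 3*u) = (3*h + u)/(u + 3)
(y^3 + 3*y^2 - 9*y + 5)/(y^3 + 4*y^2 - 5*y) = (y - 1)/y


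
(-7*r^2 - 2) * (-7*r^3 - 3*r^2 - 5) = 49*r^5 + 21*r^4 + 14*r^3 + 41*r^2 + 10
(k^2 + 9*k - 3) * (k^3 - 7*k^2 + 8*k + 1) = k^5 + 2*k^4 - 58*k^3 + 94*k^2 - 15*k - 3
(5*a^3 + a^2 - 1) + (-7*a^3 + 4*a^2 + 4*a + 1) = -2*a^3 + 5*a^2 + 4*a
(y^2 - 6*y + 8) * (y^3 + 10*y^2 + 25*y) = y^5 + 4*y^4 - 27*y^3 - 70*y^2 + 200*y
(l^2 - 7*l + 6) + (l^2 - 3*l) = 2*l^2 - 10*l + 6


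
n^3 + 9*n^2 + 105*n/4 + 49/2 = (n + 2)*(n + 7/2)^2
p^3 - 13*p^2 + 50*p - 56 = (p - 7)*(p - 4)*(p - 2)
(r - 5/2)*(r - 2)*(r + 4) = r^3 - r^2/2 - 13*r + 20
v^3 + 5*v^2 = v^2*(v + 5)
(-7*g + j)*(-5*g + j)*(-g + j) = -35*g^3 + 47*g^2*j - 13*g*j^2 + j^3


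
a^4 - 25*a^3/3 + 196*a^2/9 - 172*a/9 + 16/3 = (a - 4)*(a - 3)*(a - 2/3)^2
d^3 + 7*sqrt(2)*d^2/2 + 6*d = d*(d + 3*sqrt(2)/2)*(d + 2*sqrt(2))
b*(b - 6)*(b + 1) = b^3 - 5*b^2 - 6*b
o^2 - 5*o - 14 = (o - 7)*(o + 2)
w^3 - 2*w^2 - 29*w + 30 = (w - 6)*(w - 1)*(w + 5)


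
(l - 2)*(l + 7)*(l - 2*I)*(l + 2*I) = l^4 + 5*l^3 - 10*l^2 + 20*l - 56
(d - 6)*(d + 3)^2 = d^3 - 27*d - 54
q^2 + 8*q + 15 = (q + 3)*(q + 5)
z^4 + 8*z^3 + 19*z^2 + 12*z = z*(z + 1)*(z + 3)*(z + 4)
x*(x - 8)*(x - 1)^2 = x^4 - 10*x^3 + 17*x^2 - 8*x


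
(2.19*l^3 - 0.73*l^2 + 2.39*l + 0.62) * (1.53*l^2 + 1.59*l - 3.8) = 3.3507*l^5 + 2.3652*l^4 - 5.826*l^3 + 7.5227*l^2 - 8.0962*l - 2.356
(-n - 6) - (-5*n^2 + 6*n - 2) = 5*n^2 - 7*n - 4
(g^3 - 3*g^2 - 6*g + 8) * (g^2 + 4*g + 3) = g^5 + g^4 - 15*g^3 - 25*g^2 + 14*g + 24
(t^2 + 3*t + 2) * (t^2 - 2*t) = t^4 + t^3 - 4*t^2 - 4*t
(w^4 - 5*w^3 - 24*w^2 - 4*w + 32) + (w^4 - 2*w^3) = 2*w^4 - 7*w^3 - 24*w^2 - 4*w + 32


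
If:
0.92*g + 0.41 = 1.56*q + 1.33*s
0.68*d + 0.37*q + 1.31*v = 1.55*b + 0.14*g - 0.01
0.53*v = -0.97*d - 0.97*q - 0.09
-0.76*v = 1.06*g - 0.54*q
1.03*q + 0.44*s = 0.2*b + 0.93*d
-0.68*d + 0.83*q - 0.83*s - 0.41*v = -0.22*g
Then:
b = -149.89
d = 97.70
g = 165.31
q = 20.30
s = 90.85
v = -216.14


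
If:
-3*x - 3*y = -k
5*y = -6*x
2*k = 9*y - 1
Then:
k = 1/16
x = -5/48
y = 1/8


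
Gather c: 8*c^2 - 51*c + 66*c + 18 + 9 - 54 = 8*c^2 + 15*c - 27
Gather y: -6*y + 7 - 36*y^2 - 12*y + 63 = -36*y^2 - 18*y + 70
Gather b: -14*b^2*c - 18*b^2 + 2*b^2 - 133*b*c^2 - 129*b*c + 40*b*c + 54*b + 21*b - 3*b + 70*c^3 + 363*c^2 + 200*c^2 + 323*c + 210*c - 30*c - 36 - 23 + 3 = b^2*(-14*c - 16) + b*(-133*c^2 - 89*c + 72) + 70*c^3 + 563*c^2 + 503*c - 56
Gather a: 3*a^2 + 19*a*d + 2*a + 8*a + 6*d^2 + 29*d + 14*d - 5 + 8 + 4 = 3*a^2 + a*(19*d + 10) + 6*d^2 + 43*d + 7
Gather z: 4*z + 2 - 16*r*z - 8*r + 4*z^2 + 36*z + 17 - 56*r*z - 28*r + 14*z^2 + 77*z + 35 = -36*r + 18*z^2 + z*(117 - 72*r) + 54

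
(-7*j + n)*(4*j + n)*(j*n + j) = -28*j^3*n - 28*j^3 - 3*j^2*n^2 - 3*j^2*n + j*n^3 + j*n^2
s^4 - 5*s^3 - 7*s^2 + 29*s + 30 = (s - 5)*(s - 3)*(s + 1)*(s + 2)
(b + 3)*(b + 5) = b^2 + 8*b + 15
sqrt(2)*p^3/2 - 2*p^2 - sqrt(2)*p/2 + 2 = (p - 1)*(p - 2*sqrt(2))*(sqrt(2)*p/2 + sqrt(2)/2)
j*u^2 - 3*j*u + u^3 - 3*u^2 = u*(j + u)*(u - 3)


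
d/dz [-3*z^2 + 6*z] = 6 - 6*z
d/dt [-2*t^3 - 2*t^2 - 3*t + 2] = -6*t^2 - 4*t - 3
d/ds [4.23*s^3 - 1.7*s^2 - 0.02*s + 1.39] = 12.69*s^2 - 3.4*s - 0.02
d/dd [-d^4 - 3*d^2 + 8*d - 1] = -4*d^3 - 6*d + 8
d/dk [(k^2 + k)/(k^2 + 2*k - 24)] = (k^2 - 48*k - 24)/(k^4 + 4*k^3 - 44*k^2 - 96*k + 576)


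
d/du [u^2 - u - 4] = 2*u - 1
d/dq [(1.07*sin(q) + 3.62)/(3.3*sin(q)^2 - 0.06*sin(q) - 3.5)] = (-23.892*sin(q) + 1.7655*cos(2*q) - 5.2933)*cos(q)/(-3.3*sin(q)^2 + 0.06*sin(q) + 3.5)^2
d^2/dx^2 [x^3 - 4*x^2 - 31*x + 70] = 6*x - 8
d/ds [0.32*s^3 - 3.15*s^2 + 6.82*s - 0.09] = 0.96*s^2 - 6.3*s + 6.82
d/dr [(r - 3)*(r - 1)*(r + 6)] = 3*r^2 + 4*r - 21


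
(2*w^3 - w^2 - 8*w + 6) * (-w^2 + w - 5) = -2*w^5 + 3*w^4 - 3*w^3 - 9*w^2 + 46*w - 30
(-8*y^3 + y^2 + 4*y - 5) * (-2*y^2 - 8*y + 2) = 16*y^5 + 62*y^4 - 32*y^3 - 20*y^2 + 48*y - 10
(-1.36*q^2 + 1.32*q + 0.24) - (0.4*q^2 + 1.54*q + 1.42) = -1.76*q^2 - 0.22*q - 1.18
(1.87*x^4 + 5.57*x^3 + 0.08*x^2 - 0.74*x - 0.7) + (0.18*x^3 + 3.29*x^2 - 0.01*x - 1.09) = 1.87*x^4 + 5.75*x^3 + 3.37*x^2 - 0.75*x - 1.79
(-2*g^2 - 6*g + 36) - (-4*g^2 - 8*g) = 2*g^2 + 2*g + 36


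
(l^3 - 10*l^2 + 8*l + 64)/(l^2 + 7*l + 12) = (l^3 - 10*l^2 + 8*l + 64)/(l^2 + 7*l + 12)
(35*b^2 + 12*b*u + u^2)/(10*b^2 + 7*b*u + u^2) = (7*b + u)/(2*b + u)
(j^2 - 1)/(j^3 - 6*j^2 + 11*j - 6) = (j + 1)/(j^2 - 5*j + 6)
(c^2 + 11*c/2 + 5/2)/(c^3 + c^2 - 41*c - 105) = (c + 1/2)/(c^2 - 4*c - 21)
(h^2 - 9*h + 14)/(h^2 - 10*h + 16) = (h - 7)/(h - 8)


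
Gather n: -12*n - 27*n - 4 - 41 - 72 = -39*n - 117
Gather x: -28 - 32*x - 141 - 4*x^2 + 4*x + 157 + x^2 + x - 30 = -3*x^2 - 27*x - 42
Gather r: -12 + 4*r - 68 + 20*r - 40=24*r - 120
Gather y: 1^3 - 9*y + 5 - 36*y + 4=10 - 45*y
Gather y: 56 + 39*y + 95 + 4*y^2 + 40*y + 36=4*y^2 + 79*y + 187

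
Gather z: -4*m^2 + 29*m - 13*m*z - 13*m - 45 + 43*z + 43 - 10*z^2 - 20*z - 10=-4*m^2 + 16*m - 10*z^2 + z*(23 - 13*m) - 12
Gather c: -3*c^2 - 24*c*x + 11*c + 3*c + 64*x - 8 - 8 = -3*c^2 + c*(14 - 24*x) + 64*x - 16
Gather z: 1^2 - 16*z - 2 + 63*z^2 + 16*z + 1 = 63*z^2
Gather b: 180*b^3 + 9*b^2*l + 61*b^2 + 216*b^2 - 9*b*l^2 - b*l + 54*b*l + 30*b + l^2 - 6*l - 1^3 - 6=180*b^3 + b^2*(9*l + 277) + b*(-9*l^2 + 53*l + 30) + l^2 - 6*l - 7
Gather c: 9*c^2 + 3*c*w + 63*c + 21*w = 9*c^2 + c*(3*w + 63) + 21*w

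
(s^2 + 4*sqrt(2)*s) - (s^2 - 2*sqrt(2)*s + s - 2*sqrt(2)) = -s + 6*sqrt(2)*s + 2*sqrt(2)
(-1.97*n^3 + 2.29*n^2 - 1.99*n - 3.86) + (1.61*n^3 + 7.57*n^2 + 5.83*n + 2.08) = -0.36*n^3 + 9.86*n^2 + 3.84*n - 1.78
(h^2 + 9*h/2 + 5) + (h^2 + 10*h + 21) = 2*h^2 + 29*h/2 + 26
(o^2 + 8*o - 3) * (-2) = -2*o^2 - 16*o + 6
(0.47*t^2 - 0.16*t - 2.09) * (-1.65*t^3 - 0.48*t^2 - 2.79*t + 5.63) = -0.7755*t^5 + 0.0384*t^4 + 2.214*t^3 + 4.0957*t^2 + 4.9303*t - 11.7667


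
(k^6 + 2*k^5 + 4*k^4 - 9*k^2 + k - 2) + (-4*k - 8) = k^6 + 2*k^5 + 4*k^4 - 9*k^2 - 3*k - 10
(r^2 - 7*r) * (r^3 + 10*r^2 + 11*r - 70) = r^5 + 3*r^4 - 59*r^3 - 147*r^2 + 490*r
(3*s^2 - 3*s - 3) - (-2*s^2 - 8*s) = 5*s^2 + 5*s - 3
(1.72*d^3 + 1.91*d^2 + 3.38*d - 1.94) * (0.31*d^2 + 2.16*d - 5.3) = 0.5332*d^5 + 4.3073*d^4 - 3.9426*d^3 - 3.4236*d^2 - 22.1044*d + 10.282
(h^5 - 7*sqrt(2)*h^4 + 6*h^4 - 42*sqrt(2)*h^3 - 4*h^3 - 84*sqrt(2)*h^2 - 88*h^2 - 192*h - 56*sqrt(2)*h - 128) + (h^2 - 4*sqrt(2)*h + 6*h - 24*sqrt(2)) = h^5 - 7*sqrt(2)*h^4 + 6*h^4 - 42*sqrt(2)*h^3 - 4*h^3 - 84*sqrt(2)*h^2 - 87*h^2 - 186*h - 60*sqrt(2)*h - 128 - 24*sqrt(2)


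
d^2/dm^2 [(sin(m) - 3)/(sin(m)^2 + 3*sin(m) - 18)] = (6*sin(m) + cos(m)^2 + 1)/(sin(m) + 6)^3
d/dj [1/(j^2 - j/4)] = 4*(1 - 8*j)/(j^2*(4*j - 1)^2)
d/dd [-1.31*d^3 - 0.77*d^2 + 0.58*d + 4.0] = -3.93*d^2 - 1.54*d + 0.58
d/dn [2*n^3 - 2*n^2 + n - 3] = 6*n^2 - 4*n + 1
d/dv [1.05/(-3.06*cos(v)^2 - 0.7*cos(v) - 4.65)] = -(6.426*cos(v) + 0.735)*sin(v)/(3.06*cos(v)^2 + 0.7*cos(v) + 4.65)^2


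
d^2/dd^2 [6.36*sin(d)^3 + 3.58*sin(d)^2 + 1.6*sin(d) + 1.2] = -6.37*sin(d) + 14.31*sin(3*d) + 7.16*cos(2*d)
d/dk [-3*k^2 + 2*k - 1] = 2 - 6*k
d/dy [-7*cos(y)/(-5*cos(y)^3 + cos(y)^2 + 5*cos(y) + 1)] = 7*(10*cos(y)^3 - cos(y)^2 + 1)*sin(y)/(5*sin(y)^2*cos(y) - sin(y)^2 + 2)^2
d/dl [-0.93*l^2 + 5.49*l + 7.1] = 5.49 - 1.86*l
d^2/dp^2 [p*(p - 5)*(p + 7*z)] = 6*p + 14*z - 10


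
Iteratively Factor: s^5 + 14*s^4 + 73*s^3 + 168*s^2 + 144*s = (s)*(s^4 + 14*s^3 + 73*s^2 + 168*s + 144) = s*(s + 3)*(s^3 + 11*s^2 + 40*s + 48) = s*(s + 3)^2*(s^2 + 8*s + 16) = s*(s + 3)^2*(s + 4)*(s + 4)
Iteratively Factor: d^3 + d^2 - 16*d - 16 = (d + 4)*(d^2 - 3*d - 4) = (d - 4)*(d + 4)*(d + 1)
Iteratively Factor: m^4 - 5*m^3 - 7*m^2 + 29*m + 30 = (m - 3)*(m^3 - 2*m^2 - 13*m - 10) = (m - 3)*(m + 2)*(m^2 - 4*m - 5) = (m - 5)*(m - 3)*(m + 2)*(m + 1)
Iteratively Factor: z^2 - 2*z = (z - 2)*(z)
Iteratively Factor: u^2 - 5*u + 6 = (u - 2)*(u - 3)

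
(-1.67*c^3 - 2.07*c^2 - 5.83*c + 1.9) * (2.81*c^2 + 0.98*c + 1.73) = -4.6927*c^5 - 7.4533*c^4 - 21.3*c^3 - 3.9555*c^2 - 8.2239*c + 3.287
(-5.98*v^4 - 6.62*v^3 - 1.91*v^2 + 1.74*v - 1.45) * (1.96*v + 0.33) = -11.7208*v^5 - 14.9486*v^4 - 5.9282*v^3 + 2.7801*v^2 - 2.2678*v - 0.4785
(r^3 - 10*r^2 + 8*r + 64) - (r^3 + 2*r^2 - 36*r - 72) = -12*r^2 + 44*r + 136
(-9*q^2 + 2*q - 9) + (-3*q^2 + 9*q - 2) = -12*q^2 + 11*q - 11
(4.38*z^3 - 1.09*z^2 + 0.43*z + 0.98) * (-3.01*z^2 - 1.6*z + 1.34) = -13.1838*z^5 - 3.7271*z^4 + 6.3189*z^3 - 5.0984*z^2 - 0.9918*z + 1.3132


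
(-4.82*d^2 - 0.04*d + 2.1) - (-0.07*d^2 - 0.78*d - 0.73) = -4.75*d^2 + 0.74*d + 2.83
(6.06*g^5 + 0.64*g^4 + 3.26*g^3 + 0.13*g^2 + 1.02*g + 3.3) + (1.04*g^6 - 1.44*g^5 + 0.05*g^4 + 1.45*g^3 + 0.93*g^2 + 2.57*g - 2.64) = 1.04*g^6 + 4.62*g^5 + 0.69*g^4 + 4.71*g^3 + 1.06*g^2 + 3.59*g + 0.66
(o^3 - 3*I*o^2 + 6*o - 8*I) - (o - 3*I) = o^3 - 3*I*o^2 + 5*o - 5*I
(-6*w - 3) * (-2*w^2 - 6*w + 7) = 12*w^3 + 42*w^2 - 24*w - 21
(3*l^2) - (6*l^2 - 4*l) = -3*l^2 + 4*l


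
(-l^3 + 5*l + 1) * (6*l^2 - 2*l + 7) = -6*l^5 + 2*l^4 + 23*l^3 - 4*l^2 + 33*l + 7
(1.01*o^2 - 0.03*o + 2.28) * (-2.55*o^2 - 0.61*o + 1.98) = -2.5755*o^4 - 0.5396*o^3 - 3.7959*o^2 - 1.4502*o + 4.5144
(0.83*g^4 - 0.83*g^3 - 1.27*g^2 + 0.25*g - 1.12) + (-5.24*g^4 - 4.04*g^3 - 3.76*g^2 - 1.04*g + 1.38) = -4.41*g^4 - 4.87*g^3 - 5.03*g^2 - 0.79*g + 0.26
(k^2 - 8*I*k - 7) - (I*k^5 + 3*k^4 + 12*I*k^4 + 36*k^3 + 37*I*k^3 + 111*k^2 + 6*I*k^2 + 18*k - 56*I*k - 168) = -I*k^5 - 3*k^4 - 12*I*k^4 - 36*k^3 - 37*I*k^3 - 110*k^2 - 6*I*k^2 - 18*k + 48*I*k + 161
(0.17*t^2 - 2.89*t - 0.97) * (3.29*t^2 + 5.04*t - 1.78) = 0.5593*t^4 - 8.6513*t^3 - 18.0595*t^2 + 0.255400000000001*t + 1.7266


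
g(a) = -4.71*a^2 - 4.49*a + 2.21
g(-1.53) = -1.95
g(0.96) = -6.44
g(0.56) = -1.78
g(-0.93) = 2.31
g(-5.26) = -104.49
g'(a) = -9.42*a - 4.49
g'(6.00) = -61.01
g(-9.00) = -338.89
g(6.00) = -194.29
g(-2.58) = -17.56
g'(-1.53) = 9.92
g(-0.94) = 2.27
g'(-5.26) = 45.06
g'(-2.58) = 19.81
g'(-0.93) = 4.27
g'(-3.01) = 23.86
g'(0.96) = -13.53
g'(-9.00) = 80.29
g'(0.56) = -9.77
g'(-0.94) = 4.36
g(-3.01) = -26.95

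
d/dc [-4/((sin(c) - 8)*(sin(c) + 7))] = 4*(sin(2*c) - cos(c))/((sin(c) - 8)^2*(sin(c) + 7)^2)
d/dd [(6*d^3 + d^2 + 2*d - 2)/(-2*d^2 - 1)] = 2*(-6*d^4 - 7*d^2 - 5*d - 1)/(4*d^4 + 4*d^2 + 1)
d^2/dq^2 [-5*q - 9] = 0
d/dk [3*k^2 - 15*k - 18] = 6*k - 15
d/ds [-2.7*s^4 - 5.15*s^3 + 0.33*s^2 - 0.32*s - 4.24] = -10.8*s^3 - 15.45*s^2 + 0.66*s - 0.32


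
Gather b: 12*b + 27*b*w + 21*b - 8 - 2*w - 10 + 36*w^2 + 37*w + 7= b*(27*w + 33) + 36*w^2 + 35*w - 11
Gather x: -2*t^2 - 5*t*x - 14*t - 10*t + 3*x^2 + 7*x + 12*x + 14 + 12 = -2*t^2 - 24*t + 3*x^2 + x*(19 - 5*t) + 26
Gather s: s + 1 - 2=s - 1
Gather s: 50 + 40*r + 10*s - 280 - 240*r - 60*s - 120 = -200*r - 50*s - 350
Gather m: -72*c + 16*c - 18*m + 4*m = -56*c - 14*m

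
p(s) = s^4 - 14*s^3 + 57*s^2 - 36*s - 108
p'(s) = 4*s^3 - 42*s^2 + 114*s - 36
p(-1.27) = 60.93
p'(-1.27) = -256.72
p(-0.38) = -85.30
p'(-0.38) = -85.60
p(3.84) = 18.97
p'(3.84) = 8.94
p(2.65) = -14.34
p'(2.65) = 45.59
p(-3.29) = 1243.13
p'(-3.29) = -1008.12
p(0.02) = -108.70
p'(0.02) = -33.74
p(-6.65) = 8724.83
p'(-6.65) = -3827.76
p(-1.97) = 306.23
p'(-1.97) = -454.16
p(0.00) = -108.00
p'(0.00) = -36.00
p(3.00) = 0.00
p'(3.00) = 36.00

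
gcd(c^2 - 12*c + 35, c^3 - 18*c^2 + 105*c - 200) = c - 5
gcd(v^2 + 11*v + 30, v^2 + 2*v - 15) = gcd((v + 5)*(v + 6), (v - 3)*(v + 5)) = v + 5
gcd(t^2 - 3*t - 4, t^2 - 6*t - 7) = t + 1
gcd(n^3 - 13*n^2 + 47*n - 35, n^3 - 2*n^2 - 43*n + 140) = n - 5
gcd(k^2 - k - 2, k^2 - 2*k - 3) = k + 1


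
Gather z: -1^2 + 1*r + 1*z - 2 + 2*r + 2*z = 3*r + 3*z - 3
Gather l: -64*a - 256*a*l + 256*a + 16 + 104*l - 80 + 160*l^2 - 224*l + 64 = 192*a + 160*l^2 + l*(-256*a - 120)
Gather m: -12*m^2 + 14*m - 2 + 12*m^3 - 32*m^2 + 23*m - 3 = 12*m^3 - 44*m^2 + 37*m - 5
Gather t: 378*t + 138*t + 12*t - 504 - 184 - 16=528*t - 704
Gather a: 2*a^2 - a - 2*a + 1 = 2*a^2 - 3*a + 1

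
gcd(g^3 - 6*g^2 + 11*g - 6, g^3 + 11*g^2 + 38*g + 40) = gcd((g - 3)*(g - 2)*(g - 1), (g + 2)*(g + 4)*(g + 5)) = 1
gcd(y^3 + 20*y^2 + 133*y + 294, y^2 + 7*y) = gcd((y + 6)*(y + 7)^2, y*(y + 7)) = y + 7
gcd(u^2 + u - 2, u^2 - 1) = u - 1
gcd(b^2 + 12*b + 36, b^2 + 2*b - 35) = 1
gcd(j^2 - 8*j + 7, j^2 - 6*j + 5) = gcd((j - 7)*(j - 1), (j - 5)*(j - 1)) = j - 1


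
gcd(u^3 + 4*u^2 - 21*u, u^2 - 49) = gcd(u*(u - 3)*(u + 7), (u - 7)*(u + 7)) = u + 7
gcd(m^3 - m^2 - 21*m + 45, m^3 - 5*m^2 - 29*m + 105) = m^2 + 2*m - 15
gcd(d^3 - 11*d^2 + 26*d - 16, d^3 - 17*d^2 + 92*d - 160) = d - 8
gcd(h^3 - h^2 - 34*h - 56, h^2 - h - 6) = h + 2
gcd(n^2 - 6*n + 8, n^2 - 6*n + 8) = n^2 - 6*n + 8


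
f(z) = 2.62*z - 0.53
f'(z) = 2.62000000000000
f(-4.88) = -13.32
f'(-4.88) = 2.62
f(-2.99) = -8.36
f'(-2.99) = 2.62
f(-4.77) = -13.03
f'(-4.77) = 2.62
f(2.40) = 5.76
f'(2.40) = 2.62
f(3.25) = 7.98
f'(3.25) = 2.62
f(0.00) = -0.53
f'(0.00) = 2.62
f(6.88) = 17.50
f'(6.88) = 2.62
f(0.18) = -0.06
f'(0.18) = 2.62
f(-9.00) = -24.11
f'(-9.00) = 2.62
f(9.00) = 23.05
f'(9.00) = 2.62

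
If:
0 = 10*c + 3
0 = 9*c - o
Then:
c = -3/10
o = -27/10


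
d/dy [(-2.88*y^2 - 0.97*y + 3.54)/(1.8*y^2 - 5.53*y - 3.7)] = (17.6724*y^2 + 8.568*y + 23.1652)/(3.24*y^4 - 19.908*y^3 + 17.2609*y^2 + 40.922*y + 13.69)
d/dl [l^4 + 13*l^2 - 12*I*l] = 4*l^3 + 26*l - 12*I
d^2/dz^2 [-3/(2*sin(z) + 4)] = 3*(sin(z)^2 - 2*sin(z) - 2)/(2*(sin(z) + 2)^3)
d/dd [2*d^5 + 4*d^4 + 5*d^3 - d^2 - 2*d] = 10*d^4 + 16*d^3 + 15*d^2 - 2*d - 2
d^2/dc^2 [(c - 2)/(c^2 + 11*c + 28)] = 2*((c - 2)*(2*c + 11)^2 - 3*(c + 3)*(c^2 + 11*c + 28))/(c^2 + 11*c + 28)^3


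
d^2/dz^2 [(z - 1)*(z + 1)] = 2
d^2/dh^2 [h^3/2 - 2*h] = 3*h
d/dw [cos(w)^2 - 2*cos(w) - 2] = 2*(1 - cos(w))*sin(w)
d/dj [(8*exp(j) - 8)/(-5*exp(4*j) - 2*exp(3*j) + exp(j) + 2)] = 8*(-(1 - exp(j))*(20*exp(3*j) + 6*exp(2*j) - 1) - 5*exp(4*j) - 2*exp(3*j) + exp(j) + 2)*exp(j)/(5*exp(4*j) + 2*exp(3*j) - exp(j) - 2)^2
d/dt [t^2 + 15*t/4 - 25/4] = 2*t + 15/4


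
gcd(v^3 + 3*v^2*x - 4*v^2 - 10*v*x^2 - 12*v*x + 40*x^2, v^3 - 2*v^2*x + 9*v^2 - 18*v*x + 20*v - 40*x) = -v + 2*x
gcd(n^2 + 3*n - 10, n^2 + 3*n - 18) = 1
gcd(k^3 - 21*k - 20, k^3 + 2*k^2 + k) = k + 1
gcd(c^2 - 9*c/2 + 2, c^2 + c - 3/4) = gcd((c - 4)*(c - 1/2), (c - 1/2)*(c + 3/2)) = c - 1/2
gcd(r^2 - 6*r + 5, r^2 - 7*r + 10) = r - 5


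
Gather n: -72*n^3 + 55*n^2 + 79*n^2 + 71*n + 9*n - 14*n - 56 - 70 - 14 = -72*n^3 + 134*n^2 + 66*n - 140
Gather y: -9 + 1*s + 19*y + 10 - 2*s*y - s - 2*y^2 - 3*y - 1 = -2*y^2 + y*(16 - 2*s)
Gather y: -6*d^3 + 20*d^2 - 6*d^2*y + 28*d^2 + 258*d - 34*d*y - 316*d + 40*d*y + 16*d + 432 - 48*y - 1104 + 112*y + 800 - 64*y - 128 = -6*d^3 + 48*d^2 - 42*d + y*(-6*d^2 + 6*d)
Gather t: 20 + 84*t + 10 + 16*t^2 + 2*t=16*t^2 + 86*t + 30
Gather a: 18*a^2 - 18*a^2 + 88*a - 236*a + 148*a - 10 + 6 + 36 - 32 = 0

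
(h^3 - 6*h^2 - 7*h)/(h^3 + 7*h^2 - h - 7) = h*(h - 7)/(h^2 + 6*h - 7)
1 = 1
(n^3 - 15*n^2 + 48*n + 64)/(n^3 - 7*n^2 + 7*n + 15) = (n^2 - 16*n + 64)/(n^2 - 8*n + 15)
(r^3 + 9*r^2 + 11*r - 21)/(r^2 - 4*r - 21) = (r^2 + 6*r - 7)/(r - 7)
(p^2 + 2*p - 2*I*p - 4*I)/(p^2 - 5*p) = (p^2 + 2*p*(1 - I) - 4*I)/(p*(p - 5))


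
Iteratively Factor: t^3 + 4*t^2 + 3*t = (t + 3)*(t^2 + t) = t*(t + 3)*(t + 1)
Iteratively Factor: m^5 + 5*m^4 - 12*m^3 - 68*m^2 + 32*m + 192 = (m + 4)*(m^4 + m^3 - 16*m^2 - 4*m + 48) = (m + 2)*(m + 4)*(m^3 - m^2 - 14*m + 24) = (m - 2)*(m + 2)*(m + 4)*(m^2 + m - 12) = (m - 3)*(m - 2)*(m + 2)*(m + 4)*(m + 4)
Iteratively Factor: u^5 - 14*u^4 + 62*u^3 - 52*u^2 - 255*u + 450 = (u - 5)*(u^4 - 9*u^3 + 17*u^2 + 33*u - 90) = (u - 5)*(u + 2)*(u^3 - 11*u^2 + 39*u - 45) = (u - 5)*(u - 3)*(u + 2)*(u^2 - 8*u + 15) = (u - 5)*(u - 3)^2*(u + 2)*(u - 5)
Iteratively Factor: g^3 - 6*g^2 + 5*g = (g - 5)*(g^2 - g) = (g - 5)*(g - 1)*(g)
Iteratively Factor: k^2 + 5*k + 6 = (k + 2)*(k + 3)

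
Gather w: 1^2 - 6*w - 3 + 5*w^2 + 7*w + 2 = 5*w^2 + w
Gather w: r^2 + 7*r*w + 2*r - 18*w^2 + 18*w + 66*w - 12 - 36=r^2 + 2*r - 18*w^2 + w*(7*r + 84) - 48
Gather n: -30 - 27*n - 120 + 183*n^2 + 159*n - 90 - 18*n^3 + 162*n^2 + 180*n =-18*n^3 + 345*n^2 + 312*n - 240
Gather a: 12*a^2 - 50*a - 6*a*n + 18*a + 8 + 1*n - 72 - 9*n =12*a^2 + a*(-6*n - 32) - 8*n - 64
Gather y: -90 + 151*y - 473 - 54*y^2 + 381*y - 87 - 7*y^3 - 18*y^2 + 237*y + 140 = -7*y^3 - 72*y^2 + 769*y - 510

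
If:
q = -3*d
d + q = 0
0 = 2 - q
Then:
No Solution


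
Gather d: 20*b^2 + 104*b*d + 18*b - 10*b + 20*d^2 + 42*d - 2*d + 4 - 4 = 20*b^2 + 8*b + 20*d^2 + d*(104*b + 40)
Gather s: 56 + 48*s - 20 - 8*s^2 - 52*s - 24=-8*s^2 - 4*s + 12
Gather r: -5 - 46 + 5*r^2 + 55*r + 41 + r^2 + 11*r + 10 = 6*r^2 + 66*r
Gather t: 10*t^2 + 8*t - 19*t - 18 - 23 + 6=10*t^2 - 11*t - 35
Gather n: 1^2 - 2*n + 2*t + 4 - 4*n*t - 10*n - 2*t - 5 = n*(-4*t - 12)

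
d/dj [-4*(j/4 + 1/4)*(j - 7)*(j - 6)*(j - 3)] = -4*j^3 + 45*j^2 - 130*j + 45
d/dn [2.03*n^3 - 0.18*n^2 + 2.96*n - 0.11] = 6.09*n^2 - 0.36*n + 2.96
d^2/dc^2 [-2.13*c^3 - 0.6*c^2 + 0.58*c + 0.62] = -12.78*c - 1.2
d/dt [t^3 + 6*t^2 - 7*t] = 3*t^2 + 12*t - 7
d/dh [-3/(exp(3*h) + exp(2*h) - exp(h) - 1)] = (9*exp(2*h) + 6*exp(h) - 3)*exp(h)/(exp(3*h) + exp(2*h) - exp(h) - 1)^2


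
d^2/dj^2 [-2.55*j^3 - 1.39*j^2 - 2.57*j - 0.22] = -15.3*j - 2.78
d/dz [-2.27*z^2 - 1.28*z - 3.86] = -4.54*z - 1.28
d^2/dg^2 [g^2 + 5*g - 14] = 2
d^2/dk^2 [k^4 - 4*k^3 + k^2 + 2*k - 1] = 12*k^2 - 24*k + 2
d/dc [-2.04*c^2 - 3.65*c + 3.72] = -4.08*c - 3.65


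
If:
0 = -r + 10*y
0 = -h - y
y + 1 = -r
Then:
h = 1/11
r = -10/11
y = -1/11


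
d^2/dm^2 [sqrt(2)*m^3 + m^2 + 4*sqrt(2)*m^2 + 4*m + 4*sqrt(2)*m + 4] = 6*sqrt(2)*m + 2 + 8*sqrt(2)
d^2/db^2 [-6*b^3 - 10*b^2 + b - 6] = -36*b - 20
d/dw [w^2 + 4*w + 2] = 2*w + 4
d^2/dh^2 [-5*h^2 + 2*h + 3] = -10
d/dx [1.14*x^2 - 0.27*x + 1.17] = 2.28*x - 0.27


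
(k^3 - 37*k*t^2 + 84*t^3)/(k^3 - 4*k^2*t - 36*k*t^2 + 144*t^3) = (-k^2 - 4*k*t + 21*t^2)/(-k^2 + 36*t^2)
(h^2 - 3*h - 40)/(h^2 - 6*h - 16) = (h + 5)/(h + 2)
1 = 1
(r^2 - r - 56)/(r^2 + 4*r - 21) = (r - 8)/(r - 3)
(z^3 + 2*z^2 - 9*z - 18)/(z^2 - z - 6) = z + 3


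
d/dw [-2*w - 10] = -2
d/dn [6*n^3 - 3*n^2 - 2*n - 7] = 18*n^2 - 6*n - 2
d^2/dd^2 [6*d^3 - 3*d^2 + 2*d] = 36*d - 6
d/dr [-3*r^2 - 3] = -6*r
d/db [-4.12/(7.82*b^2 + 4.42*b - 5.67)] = (64.4368*b + 18.2104)/(7.82*b^2 + 4.42*b - 5.67)^2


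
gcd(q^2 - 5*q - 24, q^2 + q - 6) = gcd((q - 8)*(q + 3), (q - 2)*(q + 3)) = q + 3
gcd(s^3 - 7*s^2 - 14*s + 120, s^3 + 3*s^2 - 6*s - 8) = s + 4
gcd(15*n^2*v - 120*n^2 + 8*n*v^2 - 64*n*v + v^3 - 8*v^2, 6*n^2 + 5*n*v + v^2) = 3*n + v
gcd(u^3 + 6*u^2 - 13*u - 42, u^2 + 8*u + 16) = 1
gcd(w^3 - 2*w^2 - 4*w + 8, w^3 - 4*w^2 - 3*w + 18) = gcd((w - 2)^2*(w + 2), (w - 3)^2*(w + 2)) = w + 2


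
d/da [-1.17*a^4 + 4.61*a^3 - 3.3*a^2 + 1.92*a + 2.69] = -4.68*a^3 + 13.83*a^2 - 6.6*a + 1.92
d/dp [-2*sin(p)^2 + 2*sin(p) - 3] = -2*sin(2*p) + 2*cos(p)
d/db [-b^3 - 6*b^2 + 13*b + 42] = -3*b^2 - 12*b + 13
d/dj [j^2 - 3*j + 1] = 2*j - 3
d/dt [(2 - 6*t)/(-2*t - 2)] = 4/(t + 1)^2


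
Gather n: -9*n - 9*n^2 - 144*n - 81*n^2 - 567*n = -90*n^2 - 720*n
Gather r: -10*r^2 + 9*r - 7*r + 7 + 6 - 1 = -10*r^2 + 2*r + 12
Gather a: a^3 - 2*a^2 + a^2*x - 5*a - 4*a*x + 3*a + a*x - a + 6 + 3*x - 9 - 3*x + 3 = a^3 + a^2*(x - 2) + a*(-3*x - 3)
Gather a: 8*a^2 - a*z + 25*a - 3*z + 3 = 8*a^2 + a*(25 - z) - 3*z + 3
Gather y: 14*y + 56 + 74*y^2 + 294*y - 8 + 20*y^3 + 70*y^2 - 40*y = 20*y^3 + 144*y^2 + 268*y + 48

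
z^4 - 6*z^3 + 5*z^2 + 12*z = z*(z - 4)*(z - 3)*(z + 1)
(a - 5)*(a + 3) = a^2 - 2*a - 15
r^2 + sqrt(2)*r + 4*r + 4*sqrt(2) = (r + 4)*(r + sqrt(2))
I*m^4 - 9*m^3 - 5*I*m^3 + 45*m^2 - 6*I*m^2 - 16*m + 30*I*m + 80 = (m - 5)*(m + 2*I)*(m + 8*I)*(I*m + 1)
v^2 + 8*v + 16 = (v + 4)^2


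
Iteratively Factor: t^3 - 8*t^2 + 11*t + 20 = (t + 1)*(t^2 - 9*t + 20) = (t - 5)*(t + 1)*(t - 4)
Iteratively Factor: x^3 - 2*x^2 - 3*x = (x)*(x^2 - 2*x - 3) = x*(x - 3)*(x + 1)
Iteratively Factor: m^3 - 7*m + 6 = (m - 1)*(m^2 + m - 6) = (m - 2)*(m - 1)*(m + 3)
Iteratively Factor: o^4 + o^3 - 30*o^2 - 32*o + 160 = (o - 5)*(o^3 + 6*o^2 - 32) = (o - 5)*(o + 4)*(o^2 + 2*o - 8) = (o - 5)*(o - 2)*(o + 4)*(o + 4)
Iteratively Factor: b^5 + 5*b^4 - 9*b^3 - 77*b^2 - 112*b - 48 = (b + 1)*(b^4 + 4*b^3 - 13*b^2 - 64*b - 48) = (b - 4)*(b + 1)*(b^3 + 8*b^2 + 19*b + 12) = (b - 4)*(b + 1)*(b + 3)*(b^2 + 5*b + 4) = (b - 4)*(b + 1)^2*(b + 3)*(b + 4)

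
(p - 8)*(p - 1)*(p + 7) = p^3 - 2*p^2 - 55*p + 56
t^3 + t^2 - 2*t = t*(t - 1)*(t + 2)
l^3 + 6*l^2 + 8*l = l*(l + 2)*(l + 4)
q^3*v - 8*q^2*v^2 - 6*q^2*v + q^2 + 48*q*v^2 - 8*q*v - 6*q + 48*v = (q - 6)*(q - 8*v)*(q*v + 1)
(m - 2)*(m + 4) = m^2 + 2*m - 8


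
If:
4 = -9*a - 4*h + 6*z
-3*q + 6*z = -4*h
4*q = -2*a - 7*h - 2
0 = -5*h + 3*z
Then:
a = -344/729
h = -10/243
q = -140/729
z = -50/729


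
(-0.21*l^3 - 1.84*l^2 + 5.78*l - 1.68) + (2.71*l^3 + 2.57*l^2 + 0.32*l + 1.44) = 2.5*l^3 + 0.73*l^2 + 6.1*l - 0.24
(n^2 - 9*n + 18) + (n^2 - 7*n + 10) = 2*n^2 - 16*n + 28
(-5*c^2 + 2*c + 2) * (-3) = 15*c^2 - 6*c - 6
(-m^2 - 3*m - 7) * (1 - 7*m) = 7*m^3 + 20*m^2 + 46*m - 7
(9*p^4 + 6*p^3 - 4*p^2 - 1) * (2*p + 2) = 18*p^5 + 30*p^4 + 4*p^3 - 8*p^2 - 2*p - 2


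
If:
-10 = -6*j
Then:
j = 5/3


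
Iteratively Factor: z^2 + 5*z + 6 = (z + 2)*(z + 3)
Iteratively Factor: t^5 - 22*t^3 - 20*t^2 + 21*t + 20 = (t + 4)*(t^4 - 4*t^3 - 6*t^2 + 4*t + 5) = (t + 1)*(t + 4)*(t^3 - 5*t^2 - t + 5) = (t - 1)*(t + 1)*(t + 4)*(t^2 - 4*t - 5) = (t - 5)*(t - 1)*(t + 1)*(t + 4)*(t + 1)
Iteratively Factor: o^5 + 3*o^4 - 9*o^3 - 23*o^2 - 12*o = (o + 4)*(o^4 - o^3 - 5*o^2 - 3*o) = o*(o + 4)*(o^3 - o^2 - 5*o - 3) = o*(o + 1)*(o + 4)*(o^2 - 2*o - 3) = o*(o + 1)^2*(o + 4)*(o - 3)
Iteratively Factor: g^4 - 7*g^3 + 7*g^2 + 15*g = (g + 1)*(g^3 - 8*g^2 + 15*g) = g*(g + 1)*(g^2 - 8*g + 15) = g*(g - 5)*(g + 1)*(g - 3)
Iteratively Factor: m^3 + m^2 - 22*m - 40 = (m + 4)*(m^2 - 3*m - 10) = (m - 5)*(m + 4)*(m + 2)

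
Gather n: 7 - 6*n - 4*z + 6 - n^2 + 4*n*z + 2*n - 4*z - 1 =-n^2 + n*(4*z - 4) - 8*z + 12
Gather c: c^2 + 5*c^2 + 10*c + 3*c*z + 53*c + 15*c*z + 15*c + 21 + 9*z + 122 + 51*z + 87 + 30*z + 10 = 6*c^2 + c*(18*z + 78) + 90*z + 240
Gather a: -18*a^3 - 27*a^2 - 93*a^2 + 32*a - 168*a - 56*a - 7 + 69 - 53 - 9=-18*a^3 - 120*a^2 - 192*a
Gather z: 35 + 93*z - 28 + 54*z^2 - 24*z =54*z^2 + 69*z + 7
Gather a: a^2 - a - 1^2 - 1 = a^2 - a - 2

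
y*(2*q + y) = 2*q*y + y^2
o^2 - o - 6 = (o - 3)*(o + 2)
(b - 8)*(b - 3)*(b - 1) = b^3 - 12*b^2 + 35*b - 24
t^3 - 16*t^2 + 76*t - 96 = (t - 8)*(t - 6)*(t - 2)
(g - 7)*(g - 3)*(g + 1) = g^3 - 9*g^2 + 11*g + 21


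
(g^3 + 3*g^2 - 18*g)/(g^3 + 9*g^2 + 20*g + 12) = g*(g - 3)/(g^2 + 3*g + 2)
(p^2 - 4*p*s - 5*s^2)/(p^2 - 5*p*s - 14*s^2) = (-p^2 + 4*p*s + 5*s^2)/(-p^2 + 5*p*s + 14*s^2)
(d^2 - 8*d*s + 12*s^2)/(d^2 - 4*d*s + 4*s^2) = (-d + 6*s)/(-d + 2*s)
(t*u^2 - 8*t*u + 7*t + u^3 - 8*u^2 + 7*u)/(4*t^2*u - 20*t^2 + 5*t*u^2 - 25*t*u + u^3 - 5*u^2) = (u^2 - 8*u + 7)/(4*t*u - 20*t + u^2 - 5*u)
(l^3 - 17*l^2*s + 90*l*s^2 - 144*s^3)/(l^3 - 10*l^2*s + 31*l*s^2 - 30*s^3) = (l^2 - 14*l*s + 48*s^2)/(l^2 - 7*l*s + 10*s^2)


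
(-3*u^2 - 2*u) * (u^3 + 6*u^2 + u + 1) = -3*u^5 - 20*u^4 - 15*u^3 - 5*u^2 - 2*u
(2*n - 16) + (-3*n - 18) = -n - 34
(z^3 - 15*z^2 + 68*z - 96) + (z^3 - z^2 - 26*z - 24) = 2*z^3 - 16*z^2 + 42*z - 120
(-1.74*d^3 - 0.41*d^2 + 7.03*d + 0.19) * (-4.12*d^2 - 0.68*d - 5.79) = 7.1688*d^5 + 2.8724*d^4 - 18.6102*d^3 - 3.1893*d^2 - 40.8329*d - 1.1001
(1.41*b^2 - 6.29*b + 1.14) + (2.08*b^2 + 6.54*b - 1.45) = 3.49*b^2 + 0.25*b - 0.31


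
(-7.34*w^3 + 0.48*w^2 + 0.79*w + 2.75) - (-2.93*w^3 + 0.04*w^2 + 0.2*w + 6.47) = -4.41*w^3 + 0.44*w^2 + 0.59*w - 3.72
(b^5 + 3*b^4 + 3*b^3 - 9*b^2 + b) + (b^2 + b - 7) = b^5 + 3*b^4 + 3*b^3 - 8*b^2 + 2*b - 7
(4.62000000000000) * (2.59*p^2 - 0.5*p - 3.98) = 11.9658*p^2 - 2.31*p - 18.3876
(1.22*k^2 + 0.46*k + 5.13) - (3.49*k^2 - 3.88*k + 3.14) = -2.27*k^2 + 4.34*k + 1.99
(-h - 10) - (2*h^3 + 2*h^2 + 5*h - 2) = -2*h^3 - 2*h^2 - 6*h - 8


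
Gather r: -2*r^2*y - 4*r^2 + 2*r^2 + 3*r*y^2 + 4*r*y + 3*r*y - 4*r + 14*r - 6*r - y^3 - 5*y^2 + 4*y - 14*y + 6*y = r^2*(-2*y - 2) + r*(3*y^2 + 7*y + 4) - y^3 - 5*y^2 - 4*y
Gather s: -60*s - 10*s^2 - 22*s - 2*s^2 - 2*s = -12*s^2 - 84*s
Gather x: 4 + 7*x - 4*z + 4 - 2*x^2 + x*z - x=-2*x^2 + x*(z + 6) - 4*z + 8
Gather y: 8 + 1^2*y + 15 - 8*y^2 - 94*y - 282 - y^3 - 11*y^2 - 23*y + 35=-y^3 - 19*y^2 - 116*y - 224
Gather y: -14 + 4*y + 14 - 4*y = 0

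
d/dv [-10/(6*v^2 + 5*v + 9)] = 10*(12*v + 5)/(6*v^2 + 5*v + 9)^2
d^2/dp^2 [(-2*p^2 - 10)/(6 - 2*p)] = 28/(p^3 - 9*p^2 + 27*p - 27)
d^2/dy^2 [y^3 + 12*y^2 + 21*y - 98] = 6*y + 24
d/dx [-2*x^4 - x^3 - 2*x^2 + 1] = x*(-8*x^2 - 3*x - 4)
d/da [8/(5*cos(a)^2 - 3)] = 160*sin(2*a)/(1 - 5*cos(2*a))^2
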